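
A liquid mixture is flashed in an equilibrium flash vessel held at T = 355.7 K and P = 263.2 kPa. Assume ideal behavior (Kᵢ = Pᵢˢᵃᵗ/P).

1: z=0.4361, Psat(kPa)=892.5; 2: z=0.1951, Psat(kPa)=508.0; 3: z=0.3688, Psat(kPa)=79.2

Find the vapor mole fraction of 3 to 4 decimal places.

y_3 = 0.2160

Raoult's law: Kᵢ = Pᵢˢᵃᵗ/P = Pᵢˢᵃᵗ/263.2.
  K_1 = 892.5/263.2 = 3.390957, K_2 = 508.0/263.2 = 1.930091, K_3 = 79.2/263.2 = 0.300912
Rachford–Rice: g(ψ) = Σ zᵢ(Kᵢ−1)/(1+ψ(Kᵢ−1)) = 0.
g(0) = ΣzᵢKᵢ − 1 = 0.9663 and g(1) = 1 − Σzᵢ/Kᵢ = -0.4553, so a root lies in (0, 1).
Iterate (Newton) starting at ψ = 0.56:
  ψ = 0.5600: g = 0.14142, g' = -1.0154 → ψ = 0.6993
  ψ = 0.6993: g = -0.00421, g' = -1.1010 → ψ = 0.6954
Converged at ψ = 0.6954.
Compositions from xᵢ = zᵢ/(1+ψ(Kᵢ−1)), yᵢ = Kᵢxᵢ:
  1: x = 0.1638, y = 0.5554
  2: x = 0.1185, y = 0.2287
  3: x = 0.7178, y = 0.2160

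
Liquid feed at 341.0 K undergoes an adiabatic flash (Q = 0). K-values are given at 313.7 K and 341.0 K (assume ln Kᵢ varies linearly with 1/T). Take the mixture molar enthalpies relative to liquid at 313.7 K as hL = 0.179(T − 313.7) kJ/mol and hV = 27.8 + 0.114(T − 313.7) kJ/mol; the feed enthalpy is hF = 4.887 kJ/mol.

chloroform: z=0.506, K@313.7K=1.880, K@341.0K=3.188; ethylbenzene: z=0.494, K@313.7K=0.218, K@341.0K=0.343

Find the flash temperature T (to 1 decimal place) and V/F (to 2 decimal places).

Adiabatic flash: solve Rachford–Rice at each trial T, then check hF = ψ·hV(T) + (1−ψ)·hL(T).
  T = 313.7 K: K = (1.880, 0.218), RR gives ψ = 0.086, H_out = 2.382 kJ/mol
  T = 341.0 K: K = (3.188, 0.343), RR gives ψ = 0.544, H_out = 19.055 kJ/mol
  T = 327.4 K: K = (2.478, 0.276), RR gives ψ = 0.365, H_out = 12.270 kJ/mol
  T = 320.5 K: K = (2.162, 0.246), RR gives ψ = 0.246, H_out = 7.946 kJ/mol
  T = 317.1 K: K = (2.018, 0.232), RR gives ψ = 0.173, H_out = 5.385 kJ/mol
  T = 315.4 K: K = (1.948, 0.225), RR gives ψ = 0.132, H_out = 3.949 kJ/mol
Linear interpolation between T = 315.4 (H_out = 3.949) and T = 317.1 (H_out = 5.385) on hF = 4.887 gives T ≈ 316.5 K, at which ψ = 0.16.

T = 316.5 K, V/F = 0.16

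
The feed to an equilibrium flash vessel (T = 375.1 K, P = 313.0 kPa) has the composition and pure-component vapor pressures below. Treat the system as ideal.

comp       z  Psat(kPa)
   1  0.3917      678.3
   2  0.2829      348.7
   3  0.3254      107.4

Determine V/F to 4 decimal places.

Raoult's law: Kᵢ = Pᵢˢᵃᵗ/P = Pᵢˢᵃᵗ/313.0.
  K_1 = 678.3/313.0 = 2.167093, K_2 = 348.7/313.0 = 1.114058, K_3 = 107.4/313.0 = 0.343131
Material balance + equilibrium reduce to Σ zᵢ(Kᵢ−1)/(1+V/F(Kᵢ−1)) = 0.
Check two-phase: ΣzᵢKᵢ = 1.2757 > 1 and Σzᵢ/Kᵢ = 1.3830 > 1, so g(0) = 0.2757 > 0 and g(1) = -0.3830 < 0.
Iterate (Newton) starting at V/F = 0.58:
  V/F = 0.5800: g = -0.04242, g' = -0.5594 → V/F = 0.5042
  V/F = 0.5042: g = -0.00127, g' = -0.5286 → V/F = 0.5018
Converged at V/F = 0.5018.

V/F = 0.5018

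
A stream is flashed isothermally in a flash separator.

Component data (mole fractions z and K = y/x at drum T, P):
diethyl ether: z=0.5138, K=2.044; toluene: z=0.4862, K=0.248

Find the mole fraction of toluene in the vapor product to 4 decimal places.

y_toluene = 0.1442

Let β = V/F and solve Σ zᵢ(Kᵢ−1)/(1+β(Kᵢ−1)) = 0.
Feasibility: ΣzᵢKᵢ = 1.1708, Σzᵢ/Kᵢ = 2.2119 — both > 1, two phases present.
Newton–Raphson from β = 0.5:
  β = 0.5000: g = -0.23350, g' = -0.9479 → β = 0.2537
  β = 0.2537: g = -0.02771, g' = -0.7699 → β = 0.2177
  β = 0.2177: g = -0.00010, g' = -0.7649 → β = 0.2175
Converged at β = 0.2175.
Compositions from xᵢ = zᵢ/(1+β(Kᵢ−1)), yᵢ = Kᵢxᵢ:
  diethyl ether: x = 0.4187, y = 0.8558
  toluene: x = 0.5813, y = 0.1442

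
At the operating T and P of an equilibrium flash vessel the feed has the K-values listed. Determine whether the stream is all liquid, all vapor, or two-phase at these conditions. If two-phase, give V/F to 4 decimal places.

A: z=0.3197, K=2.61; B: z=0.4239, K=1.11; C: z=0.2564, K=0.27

ΣzᵢKᵢ = 1.3742; Σzᵢ/Kᵢ = 1.4540.
Both exceed 1, so a two-phase solution exists.
Newton iteration, ψ⁰ = 0.5:
  ψ = 0.5000: g = 0.03460, g' = -0.5978 → ψ = 0.5579
  ψ = 0.5579: g = -0.00067, g' = -0.6234 → ψ = 0.5568
Converged at ψ = 0.5568.

two-phase, V/F = 0.5568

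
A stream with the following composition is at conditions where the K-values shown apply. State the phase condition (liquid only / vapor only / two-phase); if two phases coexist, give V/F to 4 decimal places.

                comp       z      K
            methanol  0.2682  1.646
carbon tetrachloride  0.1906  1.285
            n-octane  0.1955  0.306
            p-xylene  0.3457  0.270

liquid only

ΣzᵢKᵢ = 0.8395; Σzᵢ/Kᵢ = 2.2305.
Since ΣzᵢKᵢ < 1 the mixture is below its bubble point — single liquid phase.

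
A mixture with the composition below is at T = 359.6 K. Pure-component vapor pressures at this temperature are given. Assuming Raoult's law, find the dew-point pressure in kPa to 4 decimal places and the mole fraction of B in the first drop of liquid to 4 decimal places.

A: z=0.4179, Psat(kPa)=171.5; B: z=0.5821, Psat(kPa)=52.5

At the dew point ψ → 1, so Σzᵢ/Kᵢ = 1 with Kᵢ = Pᵢˢᵃᵗ/P ⇒ 1/P = Σzᵢ/Pᵢˢᵃᵗ.
1/P = 0.4179/171.5 + 0.5821/52.5 = 0.0135244 ⇒ P = 73.9407 kPa
xᵢ = zᵢP/Pᵢˢᵃᵗ ⇒ x_B = 0.5821·73.9407/52.5 = 0.8198

Pdew = 73.9407 kPa, x_B = 0.8198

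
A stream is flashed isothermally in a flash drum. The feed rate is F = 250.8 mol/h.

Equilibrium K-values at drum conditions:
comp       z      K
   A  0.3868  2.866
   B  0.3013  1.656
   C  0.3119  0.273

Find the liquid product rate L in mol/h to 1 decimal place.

L = 78.6 mol/h

Newton iteration, ψ⁰ = 0.45:
  ψ = 0.4500: g = 0.20793, g' = -0.8394 → ψ = 0.6977
  ψ = 0.6977: g = -0.01104, g' = -0.9941 → ψ = 0.6866
  ψ = 0.6866: g = -0.00009, g' = -0.9777 → ψ = 0.6865
Converged at ψ = 0.6865.
Then V = ψ·F = 0.6865·250.8 = 172.2 mol/h and L = F − V = 78.6 mol/h.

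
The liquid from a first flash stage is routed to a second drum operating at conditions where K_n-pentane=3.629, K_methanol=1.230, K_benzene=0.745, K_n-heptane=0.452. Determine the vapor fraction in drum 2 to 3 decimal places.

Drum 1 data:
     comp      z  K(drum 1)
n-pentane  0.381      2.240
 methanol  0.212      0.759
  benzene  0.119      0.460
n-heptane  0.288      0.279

Drum 1:
Let ψ₁ = V/F and solve Σ zᵢ(Kᵢ−1)/(1+ψ₁(Kᵢ−1)) = 0.
Feasibility: ΣzᵢKᵢ = 1.149, Σzᵢ/Kᵢ = 1.740 — both > 1, two phases present.
Newton iteration, ψ₁⁰ = 0.61:
  ψ₁ = 0.610: g = -0.2574, g' = -0.761 → ψ₁ = 0.272
  ψ₁ = 0.272: g = -0.0349, g' = -0.621 → ψ₁ = 0.216
Converged at ψ₁ = 0.216.
Drum-1 compositions:
  n-pentane: x = 0.300, y = 0.673
  methanol: x = 0.224, y = 0.170
  benzene: x = 0.135, y = 0.062
  n-heptane: x = 0.341, y = 0.095
Drum-2 feed = drum-1 liquid: z₂ = (0.3005, 0.2236, 0.1347, 0.3411).
Drum 2:
Rachford–Rice: g(ψ₂) = Σ zᵢ(Kᵢ−1)/(1+ψ₂(Kᵢ−1)) = 0.
Feasibility: ΣzᵢKᵢ = 1.620, Σzᵢ/Kᵢ = 1.200 — both > 1, two phases present.
Iterate (Newton) starting at ψ₂ = 0.51:
  ψ₂ = 0.510: g = 0.0846, g' = -0.597 → ψ₂ = 0.652
  ψ₂ = 0.652: g = 0.0040, g' = -0.552 → ψ₂ = 0.659
Converged at ψ₂ = 0.659.
  n-pentane: x = 0.110, y = 0.399
  methanol: x = 0.194, y = 0.239
  benzene: x = 0.162, y = 0.121
  n-heptane: x = 0.534, y = 0.241

V/F (drum 2) = 0.659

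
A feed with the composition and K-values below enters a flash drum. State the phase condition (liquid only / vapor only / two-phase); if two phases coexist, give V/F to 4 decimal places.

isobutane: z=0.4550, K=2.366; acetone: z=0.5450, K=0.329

two-phase, V/F = 0.2791

ΣzᵢKᵢ = 1.2558; Σzᵢ/Kᵢ = 1.8488.
Both exceed 1, so a two-phase solution exists.
Binary case is linear: z₁(K₁−1)(1+ψ(K₂−1)) + z₂(K₂−1)(1+ψ(K₁−1)) = 0
⇒ ψ = [z₁(K₁−1)+z₂(K₂−1)] / [−(K₁−1)(K₂−1)] = 0.25583/0.91659 = 0.2791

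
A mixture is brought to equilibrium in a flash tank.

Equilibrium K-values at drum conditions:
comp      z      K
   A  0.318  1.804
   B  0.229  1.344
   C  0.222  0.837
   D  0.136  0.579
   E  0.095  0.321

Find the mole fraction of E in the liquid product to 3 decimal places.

x_E = 0.168

Newton–Raphson from ψ = 0.5:
  ψ = 0.500: g = 0.0400, g' = -0.270 → ψ = 0.648
  ψ = 0.648: g = -0.0019, g' = -0.300 → ψ = 0.642
Converged at ψ = 0.642.
Compositions from xᵢ = zᵢ/(1+ψ(Kᵢ−1)), yᵢ = Kᵢxᵢ:
  A: x = 0.210, y = 0.378
  B: x = 0.188, y = 0.252
  C: x = 0.248, y = 0.208
  D: x = 0.186, y = 0.108
  E: x = 0.168, y = 0.054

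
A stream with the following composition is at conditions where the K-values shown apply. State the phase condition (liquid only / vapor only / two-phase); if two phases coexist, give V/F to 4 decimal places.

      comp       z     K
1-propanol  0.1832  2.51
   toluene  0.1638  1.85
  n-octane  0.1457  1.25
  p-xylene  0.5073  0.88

vapor only

ΣzᵢKᵢ = 1.3914; Σzᵢ/Kᵢ = 0.8546.
Since Σzᵢ/Kᵢ < 1 the mixture is above its dew point — single vapor phase.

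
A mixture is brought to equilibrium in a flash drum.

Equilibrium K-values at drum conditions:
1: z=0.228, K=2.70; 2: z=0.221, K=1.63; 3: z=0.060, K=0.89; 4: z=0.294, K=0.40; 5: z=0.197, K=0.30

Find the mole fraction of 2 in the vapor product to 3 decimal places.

Material balance + equilibrium reduce to Σ zᵢ(Kᵢ−1)/(1+ψ(Kᵢ−1)) = 0.
Check two-phase: ΣzᵢKᵢ = 1.206 > 1 and Σzᵢ/Kᵢ = 1.679 > 1, so g(0) = 0.206 > 0 and g(1) = -0.679 < 0.
Newton–Raphson from ψ = 0.5:
  ψ = 0.500: g = -0.1557, g' = -0.689 → ψ = 0.274
  ψ = 0.274: g = -0.0052, g' = -0.671 → ψ = 0.266
Converged at ψ = 0.266.
Compositions from xᵢ = zᵢ/(1+ψ(Kᵢ−1)), yᵢ = Kᵢxᵢ:
  1: x = 0.157, y = 0.424
  2: x = 0.189, y = 0.309
  3: x = 0.062, y = 0.055
  4: x = 0.350, y = 0.140
  5: x = 0.242, y = 0.073

y_2 = 0.309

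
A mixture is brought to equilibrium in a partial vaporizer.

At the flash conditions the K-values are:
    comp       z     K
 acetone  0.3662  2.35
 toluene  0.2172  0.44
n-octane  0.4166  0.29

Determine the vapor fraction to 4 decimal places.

Material balance + equilibrium reduce to Σ zᵢ(Kᵢ−1)/(1+ψ(Kᵢ−1)) = 0.
Check two-phase: ΣzᵢKᵢ = 1.0770 > 1 and Σzᵢ/Kᵢ = 2.0860 > 1, so g(0) = 0.0770 > 0 and g(1) = -1.0860 < 0.
Newton–Raphson from ψ = 0.5:
  ψ = 0.5000: g = -0.33237, g' = -0.8741 → ψ = 0.1197
  ψ = 0.1197: g = -0.02807, g' = -0.8237 → ψ = 0.0857
  ψ = 0.0857: g = 0.00042, g' = -0.8494 → ψ = 0.0862
Converged at ψ = 0.0862.

ψ = 0.0862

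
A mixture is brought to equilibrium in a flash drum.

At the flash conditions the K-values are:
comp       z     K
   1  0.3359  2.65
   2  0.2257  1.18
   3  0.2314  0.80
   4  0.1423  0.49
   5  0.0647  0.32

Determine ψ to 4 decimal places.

ψ = 0.8005

Newton–Raphson from ψ = 0.33:
  ψ = 0.3300: g = 0.20366, g' = -0.5037 → ψ = 0.7343
  ψ = 0.7343: g = 0.02834, g' = -0.4193 → ψ = 0.8019
  ψ = 0.8019: g = -0.00059, g' = -0.4388 → ψ = 0.8005
Converged at ψ = 0.8005.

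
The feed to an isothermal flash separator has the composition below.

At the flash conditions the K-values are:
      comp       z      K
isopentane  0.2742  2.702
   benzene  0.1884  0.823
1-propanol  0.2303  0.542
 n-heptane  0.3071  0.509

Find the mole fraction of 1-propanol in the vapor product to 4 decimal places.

Newton iteration, ψ⁰ = 0.6:
  ψ = 0.6000: g = -0.16562, g' = -0.4425 → ψ = 0.2257
  ψ = 0.2257: g = 0.01522, g' = -0.5747 → ψ = 0.2522
  ψ = 0.2522: g = 0.00029, g' = -0.5535 → ψ = 0.2527
Converged at ψ = 0.2527.
Compositions from xᵢ = zᵢ/(1+ψ(Kᵢ−1)), yᵢ = Kᵢxᵢ:
  isopentane: x = 0.1917, y = 0.5181
  benzene: x = 0.1972, y = 0.1623
  1-propanol: x = 0.2604, y = 0.1412
  n-heptane: x = 0.3506, y = 0.1785

y_1-propanol = 0.1412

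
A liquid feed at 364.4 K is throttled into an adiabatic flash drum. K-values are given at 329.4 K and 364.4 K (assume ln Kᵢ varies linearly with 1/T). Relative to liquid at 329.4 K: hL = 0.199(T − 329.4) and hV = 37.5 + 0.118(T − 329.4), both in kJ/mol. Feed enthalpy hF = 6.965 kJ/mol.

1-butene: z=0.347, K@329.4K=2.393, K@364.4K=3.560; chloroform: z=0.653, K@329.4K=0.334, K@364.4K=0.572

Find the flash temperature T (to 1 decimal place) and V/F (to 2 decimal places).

T = 336.5 K, V/F = 0.15

Adiabatic flash: solve Rachford–Rice at each trial T, then check hF = ψ·hV(T) + (1−ψ)·hL(T).
  T = 329.4 K: K = (2.393, 0.334), RR gives ψ = 0.052, H_out = 1.959 kJ/mol
  T = 364.4 K: K = (3.560, 0.572), RR gives ψ = 0.556, H_out = 26.227 kJ/mol
  T = 346.9 K: K = (2.948, 0.443), RR gives ψ = 0.288, H_out = 13.869 kJ/mol
  T = 338.1 K: K = (2.662, 0.386), RR gives ψ = 0.172, H_out = 8.059 kJ/mol
  T = 333.8 K: K = (2.527, 0.360), RR gives ψ = 0.114, H_out = 5.118 kJ/mol
  T = 336.0 K: K = (2.596, 0.373), RR gives ψ = 0.144, H_out = 6.637 kJ/mol
Linear interpolation between T = 336.0 (H_out = 6.637) and T = 338.1 (H_out = 8.059) on hF = 6.965 gives T ≈ 336.5 K, at which ψ = 0.15.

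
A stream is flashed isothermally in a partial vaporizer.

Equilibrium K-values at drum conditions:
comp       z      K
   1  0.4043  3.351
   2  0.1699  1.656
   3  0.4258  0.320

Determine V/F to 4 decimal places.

V/F = 0.5849

Rachford–Rice: g(V/F) = Σ zᵢ(Kᵢ−1)/(1+V/F(Kᵢ−1)) = 0.
g(0) = ΣzᵢKᵢ − 1 = 0.7724 and g(1) = 1 − Σzᵢ/Kᵢ = -0.5539, so a root lies in (0, 1).
Iterate (Newton) starting at V/F = 0.5:
  V/F = 0.5000: g = 0.08214, g' = -0.9656 → V/F = 0.5851
  V/F = 0.5851: g = -0.00017, g' = -0.9772 → V/F = 0.5849
Converged at V/F = 0.5849.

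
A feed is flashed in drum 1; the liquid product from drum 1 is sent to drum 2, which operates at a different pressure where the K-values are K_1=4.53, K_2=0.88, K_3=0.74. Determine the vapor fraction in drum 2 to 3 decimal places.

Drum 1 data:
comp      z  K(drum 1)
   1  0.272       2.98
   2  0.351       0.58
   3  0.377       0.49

V/F (drum 2) = 0.738

Drum 1:
Material balance + equilibrium reduce to Σ zᵢ(Kᵢ−1)/(1+ψ₁(Kᵢ−1)) = 0.
Feasibility: ΣzᵢKᵢ = 1.199, Σzᵢ/Kᵢ = 1.466 — both > 1, two phases present.
Newton–Raphson from ψ₁ = 0.5:
  ψ₁ = 0.500: g = -0.1741, g' = -0.545 → ψ₁ = 0.181
  ψ₁ = 0.181: g = 0.0253, g' = -0.770 → ψ₁ = 0.214
  ψ₁ = 0.214: g = 0.0008, g' = -0.725 → ψ₁ = 0.215
Converged at ψ₁ = 0.215.
Drum-1 compositions:
  1: x = 0.191, y = 0.569
  2: x = 0.386, y = 0.224
  3: x = 0.423, y = 0.207
Drum-2 feed = drum-1 liquid: z₂ = (0.1909, 0.3858, 0.4233).
Drum 2:
Material balance + equilibrium reduce to Σ zᵢ(Kᵢ−1)/(1+ψ₂(Kᵢ−1)) = 0.
Feasibility: ΣzᵢKᵢ = 1.517, Σzᵢ/Kᵢ = 1.053 — both > 1, two phases present.
Newton iteration, ψ₂⁰ = 0.37:
  ψ₂ = 0.370: g = 0.1219, g' = -0.488 → ψ₂ = 0.620
  ψ₂ = 0.620: g = 0.0302, g' = -0.281 → ψ₂ = 0.727
  ψ₂ = 0.727: g = 0.0025, g' = -0.237 → ψ₂ = 0.737
  ψ₂ = 0.737: g = 0.0000, g' = -0.234 → ψ₂ = 0.738
Converged at ψ₂ = 0.738.
  1: x = 0.053, y = 0.240
  2: x = 0.423, y = 0.372
  3: x = 0.524, y = 0.388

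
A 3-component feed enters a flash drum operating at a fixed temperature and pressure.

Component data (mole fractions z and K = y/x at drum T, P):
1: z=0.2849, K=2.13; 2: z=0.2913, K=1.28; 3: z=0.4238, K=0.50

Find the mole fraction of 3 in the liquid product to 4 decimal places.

x_3 = 0.5595

Rachford–Rice: g(ψ) = Σ zᵢ(Kᵢ−1)/(1+ψ(Kᵢ−1)) = 0.
g(0) = ΣzᵢKᵢ − 1 = 0.1916 and g(1) = 1 − Σzᵢ/Kᵢ = -0.2089, so a root lies in (0, 1).
Iterate (Newton) starting at ψ = 0.5:
  ψ = 0.5000: g = -0.00528, g' = -0.3545 → ψ = 0.4851
Converged at ψ = 0.4851.
Compositions from xᵢ = zᵢ/(1+ψ(Kᵢ−1)), yᵢ = Kᵢxᵢ:
  1: x = 0.1840, y = 0.3920
  2: x = 0.2565, y = 0.3283
  3: x = 0.5595, y = 0.2798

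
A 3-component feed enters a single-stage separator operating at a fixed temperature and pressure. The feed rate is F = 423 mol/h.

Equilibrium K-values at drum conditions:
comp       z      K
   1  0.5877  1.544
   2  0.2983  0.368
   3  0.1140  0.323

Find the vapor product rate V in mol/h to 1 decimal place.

V = 65.1 mol/h

Material balance + equilibrium reduce to Σ zᵢ(Kᵢ−1)/(1+ψ(Kᵢ−1)) = 0.
g(0) = ΣzᵢKᵢ − 1 = 0.0540 and g(1) = 1 − Σzᵢ/Kᵢ = -0.5442, so a root lies in (0, 1).
Iterate (Newton) starting at ψ = 0.5:
  ψ = 0.5000: g = -0.14095, g' = -0.4816 → ψ = 0.2073
  ψ = 0.2073: g = -0.01942, g' = -0.3689 → ψ = 0.1547
  ψ = 0.1547: g = -0.00026, g' = -0.3595 → ψ = 0.1539
Converged at ψ = 0.1539.
Then V = ψ·F = 0.1539·423 = 65.1 mol/h and L = F − V = 357.9 mol/h.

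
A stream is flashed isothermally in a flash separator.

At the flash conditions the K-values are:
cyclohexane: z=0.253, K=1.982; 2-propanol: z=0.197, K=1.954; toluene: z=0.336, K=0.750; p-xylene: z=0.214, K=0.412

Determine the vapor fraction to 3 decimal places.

ψ = 0.553

Material balance + equilibrium reduce to Σ zᵢ(Kᵢ−1)/(1+ψ(Kᵢ−1)) = 0.
g(0) = ΣzᵢKᵢ − 1 = 0.227 and g(1) = 1 − Σzᵢ/Kᵢ = -0.196, so a root lies in (0, 1).
Newton–Raphson from ψ = 0.5:
  ψ = 0.500: g = 0.0196, g' = -0.368 → ψ = 0.553
Converged at ψ = 0.553.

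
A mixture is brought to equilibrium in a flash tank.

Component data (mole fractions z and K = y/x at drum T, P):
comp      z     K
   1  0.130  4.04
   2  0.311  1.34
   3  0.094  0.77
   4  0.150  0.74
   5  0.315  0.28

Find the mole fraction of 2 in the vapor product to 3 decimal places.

y_2 = 0.387

Rachford–Rice: g(V/F) = Σ zᵢ(Kᵢ−1)/(1+V/F(Kᵢ−1)) = 0.
g(0) = ΣzᵢKᵢ − 1 = 0.214 and g(1) = 1 − Σzᵢ/Kᵢ = -0.714, so a root lies in (0, 1).
Newton iteration, V/F⁰ = 0.5:
  V/F = 0.500: g = -0.1764, g' = -0.634 → V/F = 0.222
Converged at V/F = 0.222.
Compositions from xᵢ = zᵢ/(1+V/F(Kᵢ−1)), yᵢ = Kᵢxᵢ:
  1: x = 0.078, y = 0.313
  2: x = 0.289, y = 0.387
  3: x = 0.099, y = 0.076
  4: x = 0.159, y = 0.118
  5: x = 0.375, y = 0.105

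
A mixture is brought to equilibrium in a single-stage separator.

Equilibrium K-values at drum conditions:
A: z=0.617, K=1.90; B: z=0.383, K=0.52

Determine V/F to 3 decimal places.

Material balance + equilibrium reduce to Σ zᵢ(Kᵢ−1)/(1+V/F(Kᵢ−1)) = 0.
g(0) = ΣzᵢKᵢ − 1 = 0.371 and g(1) = 1 − Σzᵢ/Kᵢ = -0.061, so a root lies in (0, 1).
Binary case is linear: z₁(K₁−1)(1+V/F(K₂−1)) + z₂(K₂−1)(1+V/F(K₁−1)) = 0
⇒ V/F = [z₁(K₁−1)+z₂(K₂−1)] / [−(K₁−1)(K₂−1)] = 0.3715/0.4320 = 0.860

V/F = 0.860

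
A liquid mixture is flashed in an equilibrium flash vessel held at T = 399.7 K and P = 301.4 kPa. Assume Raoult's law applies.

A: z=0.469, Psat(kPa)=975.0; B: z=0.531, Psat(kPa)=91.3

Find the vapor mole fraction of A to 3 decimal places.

y_A = 0.769

Raoult's law: Kᵢ = Pᵢˢᵃᵗ/P = Pᵢˢᵃᵗ/301.4.
  K_A = 975.0/301.4 = 3.23490, K_B = 91.3/301.4 = 0.30292
Material balance + equilibrium reduce to Σ zᵢ(Kᵢ−1)/(1+ψ(Kᵢ−1)) = 0.
Feasibility: ΣzᵢKᵢ = 1.678, Σzᵢ/Kᵢ = 1.898 — both > 1, two phases present.
Binary case is linear: z₁(K₁−1)(1+ψ(K₂−1)) + z₂(K₂−1)(1+ψ(K₁−1)) = 0
⇒ ψ = [z₁(K₁−1)+z₂(K₂−1)] / [−(K₁−1)(K₂−1)] = 0.6780/1.5579 = 0.435
Compositions from xᵢ = zᵢ/(1+ψ(Kᵢ−1)), yᵢ = Kᵢxᵢ:
  A: x = 0.238, y = 0.769
  B: x = 0.762, y = 0.231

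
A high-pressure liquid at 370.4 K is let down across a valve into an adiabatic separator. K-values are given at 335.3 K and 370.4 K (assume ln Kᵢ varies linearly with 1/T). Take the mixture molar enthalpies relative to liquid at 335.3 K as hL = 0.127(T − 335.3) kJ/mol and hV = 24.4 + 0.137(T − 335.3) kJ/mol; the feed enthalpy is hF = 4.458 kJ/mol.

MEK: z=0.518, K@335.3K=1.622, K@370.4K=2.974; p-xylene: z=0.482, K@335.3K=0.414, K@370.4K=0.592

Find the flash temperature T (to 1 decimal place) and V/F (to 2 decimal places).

Adiabatic flash: solve Rachford–Rice at each trial T, then check hF = ψ·hV(T) + (1−ψ)·hL(T).
  T = 335.3 K: K = (1.622, 0.414), RR gives ψ = 0.109, H_out = 2.661 kJ/mol
  T = 370.4 K: K = (2.974, 0.592), RR gives ψ = 1.000, H_out = 29.209 kJ/mol
  T = 352.9 K: K = (2.232, 0.500), RR gives ψ = 0.644, H_out = 18.065 kJ/mol
  T = 344.1 K: K = (1.910, 0.456), RR gives ψ = 0.423, H_out = 11.467 kJ/mol
  T = 339.7 K: K = (1.762, 0.435), RR gives ψ = 0.284, H_out = 7.500 kJ/mol
  T = 337.5 K: K = (1.691, 0.424), RR gives ψ = 0.202, H_out = 5.221 kJ/mol
Linear interpolation between T = 335.3 (H_out = 2.661) and T = 337.5 (H_out = 5.221) on hF = 4.458 gives T ≈ 336.8 K, at which ψ = 0.17.

T = 336.8 K, V/F = 0.17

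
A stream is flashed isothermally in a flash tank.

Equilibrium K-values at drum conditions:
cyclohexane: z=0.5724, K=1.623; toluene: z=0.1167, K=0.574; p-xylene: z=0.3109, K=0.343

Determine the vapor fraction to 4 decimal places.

Let ψ = V/F and solve Σ zᵢ(Kᵢ−1)/(1+ψ(Kᵢ−1)) = 0.
g(0) = ΣzᵢKᵢ − 1 = 0.1026 and g(1) = 1 − Σzᵢ/Kᵢ = -0.4624, so a root lies in (0, 1).
Newton–Raphson from ψ = 0.65:
  ψ = 0.6500: g = -0.17144, g' = -0.5619 → ψ = 0.3449
  ψ = 0.3449: g = -0.02884, g' = -0.4040 → ψ = 0.2735
  ψ = 0.2735: g = -0.00058, g' = -0.3887 → ψ = 0.2720
Converged at ψ = 0.2720.

ψ = 0.2720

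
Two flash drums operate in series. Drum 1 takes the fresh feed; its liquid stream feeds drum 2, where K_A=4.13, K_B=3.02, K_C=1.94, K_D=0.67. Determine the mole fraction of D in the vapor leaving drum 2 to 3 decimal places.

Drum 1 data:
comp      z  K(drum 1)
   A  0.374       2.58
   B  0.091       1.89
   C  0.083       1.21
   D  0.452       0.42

y_D (drum 2) = 0.582

Drum 1:
Newton–Raphson from ψ₁ = 0.5:
  ψ₁ = 0.500: g = 0.0327, g' = -0.631 → ψ₁ = 0.552
Converged at ψ₁ = 0.552.
Drum-1 compositions:
  A: x = 0.200, y = 0.515
  B: x = 0.061, y = 0.115
  C: x = 0.074, y = 0.090
  D: x = 0.665, y = 0.279
Drum-2 feed = drum-1 liquid: z₂ = (0.1998, 0.0610, 0.0744, 0.6648).
Drum 2:
Newton iteration, ψ₂⁰ = 0.38:
  ψ₂ = 0.380: g = 0.1560, g' = -0.618 → ψ₂ = 0.632
  ψ₂ = 0.632: g = 0.0306, g' = -0.410 → ψ₂ = 0.707
  ψ₂ = 0.707: g = 0.0012, g' = -0.379 → ψ₂ = 0.710
Converged at ψ₂ = 0.710.
  A: x = 0.062, y = 0.256
  B: x = 0.025, y = 0.076
  C: x = 0.045, y = 0.087
  D: x = 0.868, y = 0.582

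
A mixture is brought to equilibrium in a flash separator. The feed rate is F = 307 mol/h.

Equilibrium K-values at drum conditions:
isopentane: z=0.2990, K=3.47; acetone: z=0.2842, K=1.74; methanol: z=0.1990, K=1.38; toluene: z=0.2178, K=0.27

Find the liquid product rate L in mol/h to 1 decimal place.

L = 44.5 mol/h

Rachford–Rice: g(ψ) = Σ zᵢ(Kᵢ−1)/(1+ψ(Kᵢ−1)) = 0.
Feasibility: ΣzᵢKᵢ = 1.8655, Σzᵢ/Kᵢ = 1.2004 — both > 1, two phases present.
Newton iteration, ψ⁰ = 0.5:
  ψ = 0.5000: g = 0.29711, g' = -0.7562 → ψ = 0.8929
  ψ = 0.8929: g = -0.04312, g' = -1.2073 → ψ = 0.8572
  ψ = 0.8572: g = -0.00216, g' = -1.0909 → ψ = 0.8552
Converged at ψ = 0.8552.
Then V = ψ·F = 0.8552·307 = 262.5 mol/h and L = F − V = 44.5 mol/h.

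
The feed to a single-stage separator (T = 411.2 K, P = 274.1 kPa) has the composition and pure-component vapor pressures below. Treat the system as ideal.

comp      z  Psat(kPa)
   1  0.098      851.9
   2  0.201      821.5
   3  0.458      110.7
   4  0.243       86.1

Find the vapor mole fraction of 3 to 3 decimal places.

Raoult's law: Kᵢ = Pᵢˢᵃᵗ/P = Pᵢˢᵃᵗ/274.1.
  K_1 = 851.9/274.1 = 3.10799, K_2 = 821.5/274.1 = 2.99708, K_3 = 110.7/274.1 = 0.40387, K_4 = 86.1/274.1 = 0.31412
Material balance + equilibrium reduce to Σ zᵢ(Kᵢ−1)/(1+β(Kᵢ−1)) = 0.
Feasibility: ΣzᵢKᵢ = 1.168, Σzᵢ/Kᵢ = 2.006 — both > 1, two phases present.
Newton iteration, β⁰ = 0.5:
  β = 0.500: g = -0.3412, g' = -0.899 → β = 0.120
  β = 0.120: g = 0.0125, g' = -1.123 → β = 0.132
Converged at β = 0.132.
Compositions from xᵢ = zᵢ/(1+β(Kᵢ−1)), yᵢ = Kᵢxᵢ:
  1: x = 0.077, y = 0.238
  2: x = 0.159, y = 0.477
  3: x = 0.497, y = 0.201
  4: x = 0.267, y = 0.084

y_3 = 0.201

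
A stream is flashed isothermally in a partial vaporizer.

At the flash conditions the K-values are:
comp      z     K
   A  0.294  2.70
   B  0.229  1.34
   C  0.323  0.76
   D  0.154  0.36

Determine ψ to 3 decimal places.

ψ = 0.745

Newton–Raphson from ψ = 0.5:
  ψ = 0.500: g = 0.1037, g' = -0.428 → ψ = 0.742
  ψ = 0.742: g = 0.0011, g' = -0.439 → ψ = 0.745
Converged at ψ = 0.745.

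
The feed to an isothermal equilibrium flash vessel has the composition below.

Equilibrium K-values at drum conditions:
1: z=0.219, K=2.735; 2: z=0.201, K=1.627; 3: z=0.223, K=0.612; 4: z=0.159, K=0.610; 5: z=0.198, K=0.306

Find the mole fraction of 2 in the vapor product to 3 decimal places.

Newton iteration, β⁰ = 0.62:
  β = 0.620: g = -0.1631, g' = -0.588 → β = 0.343
  β = 0.343: g = -0.0096, g' = -0.554 → β = 0.325
Converged at β = 0.325.
Compositions from xᵢ = zᵢ/(1+β(Kᵢ−1)), yᵢ = Kᵢxᵢ:
  1: x = 0.140, y = 0.383
  2: x = 0.167, y = 0.272
  3: x = 0.255, y = 0.156
  4: x = 0.182, y = 0.111
  5: x = 0.256, y = 0.078

y_2 = 0.272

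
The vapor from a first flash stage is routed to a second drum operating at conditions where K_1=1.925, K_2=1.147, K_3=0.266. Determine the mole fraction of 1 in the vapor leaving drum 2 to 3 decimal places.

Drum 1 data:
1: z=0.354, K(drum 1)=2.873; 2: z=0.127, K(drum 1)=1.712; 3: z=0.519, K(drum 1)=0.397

Drum 1:
Let ψ₁ = V/F and solve Σ zᵢ(Kᵢ−1)/(1+ψ₁(Kᵢ−1)) = 0.
Feasibility: ΣzᵢKᵢ = 1.441, Σzᵢ/Kᵢ = 1.505 — both > 1, two phases present.
Newton–Raphson from ψ₁ = 0.5:
  ψ₁ = 0.500: g = -0.0390, g' = -0.753 → ψ₁ = 0.448
Converged at ψ₁ = 0.448.
Drum-1 compositions:
  1: x = 0.192, y = 0.553
  2: x = 0.096, y = 0.165
  3: x = 0.711, y = 0.282
Drum-2 feed = drum-1 vapor: z₂ = (0.5528, 0.1648, 0.2824).
Drum 2:
Rachford–Rice: g(ψ₂) = Σ zᵢ(Kᵢ−1)/(1+ψ₂(Kᵢ−1)) = 0.
Check two-phase: ΣzᵢKᵢ = 1.328 > 1 and Σzᵢ/Kᵢ = 1.492 > 1, so g(0) = 0.328 > 0 and g(1) = -0.492 < 0.
Newton–Raphson from ψ₂ = 0.5:
  ψ₂ = 0.500: g = 0.0447, g' = -0.604 → ψ₂ = 0.574
  ψ₂ = 0.574: g = -0.0019, g' = -0.659 → ψ₂ = 0.571
Converged at ψ₂ = 0.571.
  1: x = 0.362, y = 0.696
  2: x = 0.152, y = 0.174
  3: x = 0.486, y = 0.129

y_1 (drum 2) = 0.696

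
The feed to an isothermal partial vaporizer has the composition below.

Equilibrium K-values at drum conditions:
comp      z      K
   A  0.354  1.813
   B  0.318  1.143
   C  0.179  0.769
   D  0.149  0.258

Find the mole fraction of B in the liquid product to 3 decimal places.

x_B = 0.294

Material balance + equilibrium reduce to Σ zᵢ(Kᵢ−1)/(1+β(Kᵢ−1)) = 0.
Feasibility: ΣzᵢKᵢ = 1.181, Σzᵢ/Kᵢ = 1.284 — both > 1, two phases present.
Newton–Raphson from β = 0.5:
  β = 0.500: g = 0.0245, g' = -0.343 → β = 0.571
  β = 0.571: g = -0.0010, g' = -0.375 → β = 0.569
Converged at β = 0.569.
Compositions from xᵢ = zᵢ/(1+β(Kᵢ−1)), yᵢ = Kᵢxᵢ:
  A: x = 0.242, y = 0.439
  B: x = 0.294, y = 0.336
  C: x = 0.206, y = 0.158
  D: x = 0.258, y = 0.067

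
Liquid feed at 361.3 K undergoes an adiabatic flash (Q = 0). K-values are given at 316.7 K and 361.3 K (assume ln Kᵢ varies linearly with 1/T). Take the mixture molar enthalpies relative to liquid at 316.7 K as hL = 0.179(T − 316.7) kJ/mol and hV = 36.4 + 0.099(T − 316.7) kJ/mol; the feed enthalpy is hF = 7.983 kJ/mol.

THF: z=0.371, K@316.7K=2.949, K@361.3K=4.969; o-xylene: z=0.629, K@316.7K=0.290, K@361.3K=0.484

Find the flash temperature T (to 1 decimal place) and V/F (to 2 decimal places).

Adiabatic flash: solve Rachford–Rice at each trial T, then check hF = ψ·hV(T) + (1−ψ)·hL(T).
  T = 316.7 K: K = (2.949, 0.290), RR gives ψ = 0.200, H_out = 7.273 kJ/mol
  T = 361.3 K: K = (4.969, 0.484), RR gives ψ = 0.561, H_out = 26.386 kJ/mol
  T = 339.0 K: K = (3.894, 0.381), RR gives ψ = 0.382, H_out = 17.216 kJ/mol
  T = 327.9 K: K = (3.407, 0.334), RR gives ψ = 0.296, H_out = 12.509 kJ/mol
  T = 322.3 K: K = (3.174, 0.312), RR gives ψ = 0.250, H_out = 9.977 kJ/mol
  T = 319.5 K: K = (3.060, 0.301), RR gives ψ = 0.225, H_out = 8.650 kJ/mol
  T = 318.1 K: K = (3.004, 0.295), RR gives ψ = 0.213, H_out = 7.968 kJ/mol
Linear interpolation between T = 318.1 (H_out = 7.968) and T = 319.5 (H_out = 8.650) on hF = 7.983 gives T ≈ 318.1 K, at which ψ = 0.21.

T = 318.1 K, V/F = 0.21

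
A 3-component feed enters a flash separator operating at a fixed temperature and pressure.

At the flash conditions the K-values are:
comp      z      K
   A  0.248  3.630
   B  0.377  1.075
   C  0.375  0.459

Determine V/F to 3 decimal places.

Iterate (Newton) starting at V/F = 0.5:
  V/F = 0.500: g = 0.0309, g' = -0.528 → V/F = 0.558
  V/F = 0.558: g = 0.0006, g' = -0.509 → V/F = 0.560
Converged at V/F = 0.560.

V/F = 0.560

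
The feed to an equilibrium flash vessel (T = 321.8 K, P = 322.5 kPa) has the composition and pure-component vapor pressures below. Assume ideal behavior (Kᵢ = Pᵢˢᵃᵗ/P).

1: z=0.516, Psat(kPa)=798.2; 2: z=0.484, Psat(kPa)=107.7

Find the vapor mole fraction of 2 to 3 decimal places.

Raoult's law: Kᵢ = Pᵢˢᵃᵗ/P = Pᵢˢᵃᵗ/322.5.
  K_1 = 798.2/322.5 = 2.47504, K_2 = 107.7/322.5 = 0.33395
Binary case is linear: z₁(K₁−1)(1+ψ(K₂−1)) + z₂(K₂−1)(1+ψ(K₁−1)) = 0
⇒ ψ = [z₁(K₁−1)+z₂(K₂−1)] / [−(K₁−1)(K₂−1)] = 0.4388/0.9824 = 0.447
Compositions from xᵢ = zᵢ/(1+ψ(Kᵢ−1)), yᵢ = Kᵢxᵢ:
  1: x = 0.311, y = 0.770
  2: x = 0.689, y = 0.230

y_2 = 0.230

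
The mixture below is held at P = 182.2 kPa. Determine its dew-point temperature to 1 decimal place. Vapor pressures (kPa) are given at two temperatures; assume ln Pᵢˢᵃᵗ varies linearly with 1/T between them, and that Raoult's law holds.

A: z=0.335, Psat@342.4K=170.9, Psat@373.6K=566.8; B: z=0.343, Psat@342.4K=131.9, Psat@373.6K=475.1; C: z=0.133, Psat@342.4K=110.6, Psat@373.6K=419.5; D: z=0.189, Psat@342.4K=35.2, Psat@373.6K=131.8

Dew-point temperature: Σzᵢ·P/Pᵢˢᵃᵗ(T) = 1. Interpolate ln Pᵢˢᵃᵗ = aᵢ + bᵢ/T.
  T = 342.4 K: ΣzᵢP/Pᵢˢᵃᵗ = 2.0283
  T = 373.6 K: ΣzᵢP/Pᵢˢᵃᵗ = 0.5583
  T = 358.0 K: ΣzᵢP/Pᵢˢᵃᵗ = 1.0343
  T = 365.8 K: ΣzᵢP/Pᵢˢᵃᵗ = 0.7549
  T = 361.9 K: ΣzᵢP/Pᵢˢᵃᵗ = 0.8821
  T = 359.9 K: ΣzᵢP/Pᵢˢᵃᵗ = 0.9567
Interpolating between 358.0 K and 359.9 K gives T ≈ 358.8 K.

T = 358.8 K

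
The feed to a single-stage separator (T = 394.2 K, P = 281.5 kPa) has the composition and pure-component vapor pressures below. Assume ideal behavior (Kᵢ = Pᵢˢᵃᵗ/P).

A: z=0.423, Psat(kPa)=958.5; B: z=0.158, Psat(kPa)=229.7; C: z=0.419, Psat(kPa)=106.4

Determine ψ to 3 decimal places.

ψ = 0.561

Raoult's law: Kᵢ = Pᵢˢᵃᵗ/P = Pᵢˢᵃᵗ/281.5.
  K_A = 958.5/281.5 = 3.40497, K_B = 229.7/281.5 = 0.81599, K_C = 106.4/281.5 = 0.37798
Let ψ = V/F and solve Σ zᵢ(Kᵢ−1)/(1+ψ(Kᵢ−1)) = 0.
Check two-phase: ΣzᵢKᵢ = 1.728 > 1 and Σzᵢ/Kᵢ = 1.426 > 1, so g(0) = 0.728 > 0 and g(1) = -0.426 < 0.
Newton iteration, ψ⁰ = 0.5:
  ψ = 0.500: g = 0.0516, g' = -0.852 → ψ = 0.561
Converged at ψ = 0.561.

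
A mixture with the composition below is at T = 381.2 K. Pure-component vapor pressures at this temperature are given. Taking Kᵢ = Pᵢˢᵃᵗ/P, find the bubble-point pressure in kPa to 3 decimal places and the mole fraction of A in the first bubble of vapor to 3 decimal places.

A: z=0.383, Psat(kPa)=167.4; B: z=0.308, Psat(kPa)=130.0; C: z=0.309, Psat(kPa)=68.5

Pbub = 125.321 kPa, y_A = 0.512

At the bubble point ψ → 0, so ΣzᵢKᵢ = 1 with Kᵢ = Pᵢˢᵃᵗ/P ⇒ P = ΣzᵢPᵢˢᵃᵗ.
P = 0.383·167.4 + 0.308·130.0 + 0.309·68.5 = 125.321 kPa
yᵢ = zᵢPᵢˢᵃᵗ/P ⇒ y_A = 0.383·167.4/125.321 = 0.512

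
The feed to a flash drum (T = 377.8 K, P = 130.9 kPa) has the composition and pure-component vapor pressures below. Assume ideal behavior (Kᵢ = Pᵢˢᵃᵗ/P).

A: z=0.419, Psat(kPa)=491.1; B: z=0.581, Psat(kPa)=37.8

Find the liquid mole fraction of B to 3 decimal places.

x_B = 0.795

Raoult's law: Kᵢ = Pᵢˢᵃᵗ/P = Pᵢˢᵃᵗ/130.9.
  K_A = 491.1/130.9 = 3.75172, K_B = 37.8/130.9 = 0.28877
Binary case is linear: z₁(K₁−1)(1+β(K₂−1)) + z₂(K₂−1)(1+β(K₁−1)) = 0
⇒ β = [z₁(K₁−1)+z₂(K₂−1)] / [−(K₁−1)(K₂−1)] = 0.7397/1.9571 = 0.378
Compositions from xᵢ = zᵢ/(1+β(Kᵢ−1)), yᵢ = Kᵢxᵢ:
  A: x = 0.205, y = 0.771
  B: x = 0.795, y = 0.229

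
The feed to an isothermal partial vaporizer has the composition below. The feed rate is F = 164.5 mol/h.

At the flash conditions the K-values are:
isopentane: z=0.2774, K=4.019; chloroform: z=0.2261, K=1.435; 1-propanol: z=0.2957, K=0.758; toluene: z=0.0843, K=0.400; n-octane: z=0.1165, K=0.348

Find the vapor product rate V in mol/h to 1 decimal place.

Material balance + equilibrium reduce to Σ zᵢ(Kᵢ−1)/(1+ψ(Kᵢ−1)) = 0.
Feasibility: ΣzᵢKᵢ = 1.7377, Σzᵢ/Kᵢ = 1.1622 — both > 1, two phases present.
Newton iteration, ψ⁰ = 0.43:
  ψ = 0.4300: g = 0.19368, g' = -0.6814 → ψ = 0.7142
  ψ = 0.7142: g = 0.02319, g' = -0.5704 → ψ = 0.7549
  ψ = 0.7549: g = -0.00015, g' = -0.5788 → ψ = 0.7546
Converged at ψ = 0.7546.
Then V = ψ·F = 0.7546·164.5 = 124.1 mol/h and L = F − V = 40.4 mol/h.

V = 124.1 mol/h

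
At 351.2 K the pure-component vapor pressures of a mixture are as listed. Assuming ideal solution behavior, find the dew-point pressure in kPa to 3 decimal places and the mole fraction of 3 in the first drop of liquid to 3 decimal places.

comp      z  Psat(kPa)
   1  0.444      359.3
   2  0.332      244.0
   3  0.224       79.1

At the dew point ψ → 1, so Σzᵢ/Kᵢ = 1 with Kᵢ = Pᵢˢᵃᵗ/P ⇒ 1/P = Σzᵢ/Pᵢˢᵃᵗ.
1/P = 0.444/359.3 + 0.332/244.0 + 0.224/79.1 = 0.005428 ⇒ P = 184.221 kPa
xᵢ = zᵢP/Pᵢˢᵃᵗ ⇒ x_3 = 0.224·184.221/79.1 = 0.522

Pdew = 184.221 kPa, x_3 = 0.522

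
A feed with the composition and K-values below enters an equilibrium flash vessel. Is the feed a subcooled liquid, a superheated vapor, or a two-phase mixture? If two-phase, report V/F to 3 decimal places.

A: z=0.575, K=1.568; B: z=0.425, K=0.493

ΣzᵢKᵢ = 1.111; Σzᵢ/Kᵢ = 1.229.
Both exceed 1, so a two-phase solution exists.
Binary case is linear: z₁(K₁−1)(1+ψ(K₂−1)) + z₂(K₂−1)(1+ψ(K₁−1)) = 0
⇒ ψ = [z₁(K₁−1)+z₂(K₂−1)] / [−(K₁−1)(K₂−1)] = 0.1111/0.2880 = 0.386

two-phase, V/F = 0.386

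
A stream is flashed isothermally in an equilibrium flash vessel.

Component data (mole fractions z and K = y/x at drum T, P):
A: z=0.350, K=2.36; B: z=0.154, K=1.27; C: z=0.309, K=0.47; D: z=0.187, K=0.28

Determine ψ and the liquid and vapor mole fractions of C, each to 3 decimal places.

ψ = 0.316, x_C = 0.371, y_C = 0.174

Newton–Raphson from ψ = 0.63:
  ψ = 0.630: g = -0.2004, g' = -0.716 → ψ = 0.350
  ψ = 0.350: g = -0.0207, g' = -0.611 → ψ = 0.316
Converged at ψ = 0.316.
Compositions from xᵢ = zᵢ/(1+ψ(Kᵢ−1)), yᵢ = Kᵢxᵢ:
  A: x = 0.245, y = 0.578
  B: x = 0.142, y = 0.180
  C: x = 0.371, y = 0.174
  D: x = 0.242, y = 0.068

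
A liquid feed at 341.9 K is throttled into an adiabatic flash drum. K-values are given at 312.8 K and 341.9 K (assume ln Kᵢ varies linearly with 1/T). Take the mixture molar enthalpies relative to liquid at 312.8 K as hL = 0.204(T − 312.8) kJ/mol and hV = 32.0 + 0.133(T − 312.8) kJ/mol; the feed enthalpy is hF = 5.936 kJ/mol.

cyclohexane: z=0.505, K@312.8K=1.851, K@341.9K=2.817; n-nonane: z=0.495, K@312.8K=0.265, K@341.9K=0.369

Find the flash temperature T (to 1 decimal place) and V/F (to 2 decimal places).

Adiabatic flash: solve Rachford–Rice at each trial T, then check hF = ψ·hV(T) + (1−ψ)·hL(T).
  T = 312.8 K: K = (1.851, 0.265), RR gives ψ = 0.105, H_out = 3.373 kJ/mol
  T = 341.9 K: K = (2.817, 0.369), RR gives ψ = 0.528, H_out = 21.738 kJ/mol
  T = 327.4 K: K = (2.307, 0.315), RR gives ψ = 0.359, H_out = 14.081 kJ/mol
  T = 320.1 K: K = (2.071, 0.290), RR gives ψ = 0.249, H_out = 9.324 kJ/mol
  T = 316.5 K: K = (1.961, 0.277), RR gives ψ = 0.184, H_out = 6.584 kJ/mol
  T = 314.6 K: K = (1.904, 0.271), RR gives ψ = 0.145, H_out = 4.993 kJ/mol
Linear interpolation between T = 314.6 (H_out = 4.993) and T = 316.5 (H_out = 6.584) on hF = 5.936 gives T ≈ 315.7 K, at which ψ = 0.17.

T = 315.7 K, V/F = 0.17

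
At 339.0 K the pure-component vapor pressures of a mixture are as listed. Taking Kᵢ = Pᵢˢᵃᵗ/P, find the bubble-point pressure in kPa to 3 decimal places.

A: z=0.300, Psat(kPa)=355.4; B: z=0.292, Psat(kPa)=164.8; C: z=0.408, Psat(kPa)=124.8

Pbub = 205.660 kPa

At the bubble point ψ → 0, so ΣzᵢKᵢ = 1 with Kᵢ = Pᵢˢᵃᵗ/P ⇒ P = ΣzᵢPᵢˢᵃᵗ.
P = 0.300·355.4 + 0.292·164.8 + 0.408·124.8 = 205.660 kPa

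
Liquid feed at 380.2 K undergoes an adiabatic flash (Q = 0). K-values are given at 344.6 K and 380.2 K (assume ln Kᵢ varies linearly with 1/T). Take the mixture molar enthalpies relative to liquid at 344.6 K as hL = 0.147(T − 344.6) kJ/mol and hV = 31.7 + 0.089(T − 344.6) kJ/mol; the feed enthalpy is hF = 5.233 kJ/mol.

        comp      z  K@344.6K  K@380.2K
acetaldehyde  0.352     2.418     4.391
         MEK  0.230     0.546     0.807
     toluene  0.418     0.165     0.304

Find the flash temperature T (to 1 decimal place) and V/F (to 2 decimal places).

T = 350.7 K, V/F = 0.14

Adiabatic flash: solve Rachford–Rice at each trial T, then check hF = ψ·hV(T) + (1−ψ)·hL(T).
  T = 344.6 K: K = (2.418, 0.546, 0.165), RR gives ψ = 0.045, H_out = 1.425 kJ/mol
  T = 380.2 K: K = (4.391, 0.807, 0.304), RR gives ψ = 0.450, H_out = 18.578 kJ/mol
  T = 362.4 K: K = (3.307, 0.670, 0.227), RR gives ψ = 0.278, H_out = 11.139 kJ/mol
  T = 353.5 K: K = (2.839, 0.606, 0.194), RR gives ψ = 0.175, H_out = 6.780 kJ/mol
  T = 349.1 K: K = (2.625, 0.576, 0.179), RR gives ψ = 0.116, H_out = 4.299 kJ/mol
  T = 351.3 K: K = (2.730, 0.591, 0.187), RR gives ψ = 0.147, H_out = 5.574 kJ/mol
Linear interpolation between T = 349.1 (H_out = 4.299) and T = 351.3 (H_out = 5.574) on hF = 5.233 gives T ≈ 350.7 K, at which ψ = 0.14.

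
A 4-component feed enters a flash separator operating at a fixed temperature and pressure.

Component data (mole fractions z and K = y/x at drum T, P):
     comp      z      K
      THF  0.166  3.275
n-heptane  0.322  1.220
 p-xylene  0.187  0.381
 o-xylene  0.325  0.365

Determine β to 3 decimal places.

Material balance + equilibrium reduce to Σ zᵢ(Kᵢ−1)/(1+β(Kᵢ−1)) = 0.
Check two-phase: ΣzᵢKᵢ = 1.126 > 1 and Σzᵢ/Kᵢ = 1.696 > 1, so g(0) = 0.126 > 0 and g(1) = -0.696 < 0.
Newton iteration, β⁰ = 0.49:
  β = 0.490: g = -0.2232, g' = -0.629 → β = 0.135
  β = 0.135: g = 0.0058, g' = -0.760 → β = 0.142
  β = 0.142: g = 0.0000, g' = -0.749 → β = 0.143
Converged at β = 0.143.

β = 0.143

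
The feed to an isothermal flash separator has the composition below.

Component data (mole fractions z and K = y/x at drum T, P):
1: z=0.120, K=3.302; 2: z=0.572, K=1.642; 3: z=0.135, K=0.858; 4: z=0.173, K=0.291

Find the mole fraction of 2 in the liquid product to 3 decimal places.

x_2 = 0.370

Material balance + equilibrium reduce to Σ zᵢ(Kᵢ−1)/(1+ψ(Kᵢ−1)) = 0.
Check two-phase: ΣzᵢKᵢ = 1.502 > 1 and Σzᵢ/Kᵢ = 1.137 > 1, so g(0) = 0.502 > 0 and g(1) = -0.137 < 0.
Newton–Raphson from ψ = 0.34:
  ψ = 0.340: g = 0.2746, g' = -0.513 → ψ = 0.875
  ψ = 0.875: g = -0.0185, g' = -0.774 → ψ = 0.851
Converged at ψ = 0.851.
Compositions from xᵢ = zᵢ/(1+ψ(Kᵢ−1)), yᵢ = Kᵢxᵢ:
  1: x = 0.041, y = 0.134
  2: x = 0.370, y = 0.607
  3: x = 0.154, y = 0.132
  4: x = 0.436, y = 0.127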